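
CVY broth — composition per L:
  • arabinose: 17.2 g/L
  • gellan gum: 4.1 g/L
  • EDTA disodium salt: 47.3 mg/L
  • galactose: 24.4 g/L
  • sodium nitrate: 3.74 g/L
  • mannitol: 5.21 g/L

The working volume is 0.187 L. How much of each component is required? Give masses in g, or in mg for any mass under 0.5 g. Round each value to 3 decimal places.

Working volume: 0.187 L.
arabinose: 17.2 g/L × 0.187 L = 3.216 g
gellan gum: 4.1 g/L × 0.187 L = 0.767 g
EDTA disodium salt: 47.3 mg/L × 0.187 L = 8.845 mg
galactose: 24.4 g/L × 0.187 L = 4.563 g
sodium nitrate: 3.74 g/L × 0.187 L = 0.699 g
mannitol: 5.21 g/L × 0.187 L = 0.974 g

arabinose 3.216 g; gellan gum 0.767 g; EDTA disodium salt 8.845 mg; galactose 4.563 g; sodium nitrate 0.699 g; mannitol 0.974 g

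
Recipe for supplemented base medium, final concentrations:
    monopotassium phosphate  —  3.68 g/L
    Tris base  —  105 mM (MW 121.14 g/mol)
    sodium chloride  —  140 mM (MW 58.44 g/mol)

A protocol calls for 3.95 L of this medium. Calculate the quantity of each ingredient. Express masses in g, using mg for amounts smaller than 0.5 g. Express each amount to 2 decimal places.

monopotassium phosphate 14.54 g; Tris base 50.24 g; sodium chloride 32.32 g

Working volume: 3.95 L.
monopotassium phosphate: 3.68 g/L × 3.95 L = 14.54 g
Tris base: 105 mmol/L × 121.14 g/mol × 3.95 L ÷ 1000 = 50.24 g
sodium chloride: 140 mmol/L × 58.44 g/mol × 3.95 L ÷ 1000 = 32.32 g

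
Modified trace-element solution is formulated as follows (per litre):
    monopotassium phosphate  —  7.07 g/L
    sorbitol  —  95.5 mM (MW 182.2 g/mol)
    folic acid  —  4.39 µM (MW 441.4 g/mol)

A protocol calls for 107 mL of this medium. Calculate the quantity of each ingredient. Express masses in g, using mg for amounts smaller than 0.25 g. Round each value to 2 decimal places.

Target volume = 107 mL = 0.107 L.
monopotassium phosphate: 7.07 g/L × 0.107 L = 0.76 g
sorbitol: 95.5 mmol/L × 182.2 g/mol × 0.107 L ÷ 1000 = 1.86 g
folic acid: 4.39 µmol/L × 441.4 g/mol × 0.107 L ÷ 1000 = 0.21 mg

monopotassium phosphate 0.76 g; sorbitol 1.86 g; folic acid 0.21 mg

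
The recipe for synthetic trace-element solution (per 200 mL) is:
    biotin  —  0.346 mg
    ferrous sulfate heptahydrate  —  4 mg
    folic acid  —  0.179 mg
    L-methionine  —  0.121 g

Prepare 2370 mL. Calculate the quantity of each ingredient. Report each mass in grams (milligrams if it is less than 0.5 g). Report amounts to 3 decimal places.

biotin 4.100 mg; ferrous sulfate heptahydrate 47.400 mg; folic acid 2.121 mg; L-methionine 1.434 g

Ratio of target to recipe volume: 2370 / 200 = 11.85.
biotin: 0.346 mg × (2370 mL / 200 mL) = 4.100 mg
ferrous sulfate heptahydrate: 4 mg × (2370 mL / 200 mL) = 47.400 mg
folic acid: 0.179 mg × (2370 mL / 200 mL) = 2.121 mg
L-methionine: 0.121 g × (2370 mL / 200 mL) = 1.434 g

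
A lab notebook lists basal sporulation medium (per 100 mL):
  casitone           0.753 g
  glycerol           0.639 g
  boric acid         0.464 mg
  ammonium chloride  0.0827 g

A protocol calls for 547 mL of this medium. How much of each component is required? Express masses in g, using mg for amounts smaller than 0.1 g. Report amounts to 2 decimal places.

Ratio of target to recipe volume: 547 / 100 = 5.47.
casitone: 0.753 g × (547 mL / 100 mL) = 4.12 g
glycerol: 0.639 g × (547 mL / 100 mL) = 3.50 g
boric acid: 0.464 mg × (547 mL / 100 mL) = 2.54 mg
ammonium chloride: 0.0827 g × (547 mL / 100 mL) = 0.45 g

casitone 4.12 g; glycerol 3.50 g; boric acid 2.54 mg; ammonium chloride 0.45 g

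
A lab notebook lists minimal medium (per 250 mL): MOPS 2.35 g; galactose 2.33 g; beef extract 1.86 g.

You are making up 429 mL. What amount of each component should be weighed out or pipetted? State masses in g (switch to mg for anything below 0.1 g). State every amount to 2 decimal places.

Ratio of target to recipe volume: 429 / 250 = 1.716.
MOPS: 2.35 g × (429 mL / 250 mL) = 4.03 g
galactose: 2.33 g × (429 mL / 250 mL) = 4.00 g
beef extract: 1.86 g × (429 mL / 250 mL) = 3.19 g

MOPS 4.03 g; galactose 4.00 g; beef extract 3.19 g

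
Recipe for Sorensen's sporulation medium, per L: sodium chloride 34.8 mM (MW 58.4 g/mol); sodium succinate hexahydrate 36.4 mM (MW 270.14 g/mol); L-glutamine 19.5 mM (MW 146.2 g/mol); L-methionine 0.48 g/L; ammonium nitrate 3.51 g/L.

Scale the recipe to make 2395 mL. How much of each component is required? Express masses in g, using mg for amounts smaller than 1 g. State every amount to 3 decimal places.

Working volume: 2395 mL = 2.395 L.
sodium chloride: 34.8 mmol/L × 58.4 g/mol × 2.395 L ÷ 1000 = 4.867 g
sodium succinate hexahydrate: 36.4 mmol/L × 270.14 g/mol × 2.395 L ÷ 1000 = 23.550 g
L-glutamine: 19.5 mmol/L × 146.2 g/mol × 2.395 L ÷ 1000 = 6.828 g
L-methionine: 0.48 g/L × 2.395 L = 1.150 g
ammonium nitrate: 3.51 g/L × 2.395 L = 8.406 g

sodium chloride 4.867 g; sodium succinate hexahydrate 23.550 g; L-glutamine 6.828 g; L-methionine 1.150 g; ammonium nitrate 8.406 g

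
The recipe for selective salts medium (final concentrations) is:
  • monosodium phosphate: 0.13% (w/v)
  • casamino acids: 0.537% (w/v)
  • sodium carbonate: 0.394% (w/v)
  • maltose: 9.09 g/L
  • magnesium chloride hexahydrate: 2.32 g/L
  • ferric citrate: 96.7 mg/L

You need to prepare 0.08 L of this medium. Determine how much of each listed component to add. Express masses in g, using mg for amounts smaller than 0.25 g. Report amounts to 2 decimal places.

Working volume: 0.08 L.
monosodium phosphate: 0.13 g per 100 mL × 80 mL ÷ 100 = 0.104 g = 104.00 mg
casamino acids: 0.537% w/v = 5.37 g/L → 5.37 × 0.08 L = 0.43 g
sodium carbonate: 0.394 g per 100 mL × 80 mL ÷ 100 = 0.32 g
maltose: 9.09 g/L × 0.08 L = 0.73 g
magnesium chloride hexahydrate: 2.32 g/L × 0.08 L = 0.1856 g = 185.60 mg
ferric citrate: 96.7 mg/L × 0.08 L = 7.74 mg

monosodium phosphate 104.00 mg; casamino acids 0.43 g; sodium carbonate 0.32 g; maltose 0.73 g; magnesium chloride hexahydrate 185.60 mg; ferric citrate 7.74 mg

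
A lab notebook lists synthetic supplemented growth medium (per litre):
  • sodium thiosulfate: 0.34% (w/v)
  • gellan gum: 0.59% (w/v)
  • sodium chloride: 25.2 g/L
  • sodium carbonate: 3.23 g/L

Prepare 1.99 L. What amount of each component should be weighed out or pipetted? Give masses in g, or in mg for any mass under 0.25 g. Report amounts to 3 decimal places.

sodium thiosulfate 6.766 g; gellan gum 11.741 g; sodium chloride 50.148 g; sodium carbonate 6.428 g

Scale factor relative to 1 L: 1.99.
sodium thiosulfate: 0.34% w/v = 3.4 g/L → 3.4 × 1.99 L = 6.766 g
gellan gum: 0.59 g per 100 mL × 1990 mL ÷ 100 = 11.741 g
sodium chloride: 25.2 g/L × 1.99 L = 50.148 g
sodium carbonate: 3.23 g/L × 1.99 L = 6.428 g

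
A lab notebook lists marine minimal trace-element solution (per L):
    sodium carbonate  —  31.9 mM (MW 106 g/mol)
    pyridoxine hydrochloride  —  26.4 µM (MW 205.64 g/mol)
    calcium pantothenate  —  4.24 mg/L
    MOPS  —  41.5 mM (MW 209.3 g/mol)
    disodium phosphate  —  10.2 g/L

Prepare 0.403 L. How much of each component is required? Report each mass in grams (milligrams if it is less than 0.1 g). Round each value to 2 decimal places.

Working volume: 0.403 L.
sodium carbonate: 31.9 mmol/L × 106 g/mol × 0.403 L ÷ 1000 = 1.36 g
pyridoxine hydrochloride: 26.4 µmol/L × 205.64 g/mol × 0.403 L ÷ 1000 = 2.19 mg
calcium pantothenate: 4.24 mg/L × 0.403 L = 1.71 mg
MOPS: 41.5 mmol/L × 209.3 g/mol × 0.403 L ÷ 1000 = 3.50 g
disodium phosphate: 10.2 g/L × 0.403 L = 4.11 g

sodium carbonate 1.36 g; pyridoxine hydrochloride 2.19 mg; calcium pantothenate 1.71 mg; MOPS 3.50 g; disodium phosphate 4.11 g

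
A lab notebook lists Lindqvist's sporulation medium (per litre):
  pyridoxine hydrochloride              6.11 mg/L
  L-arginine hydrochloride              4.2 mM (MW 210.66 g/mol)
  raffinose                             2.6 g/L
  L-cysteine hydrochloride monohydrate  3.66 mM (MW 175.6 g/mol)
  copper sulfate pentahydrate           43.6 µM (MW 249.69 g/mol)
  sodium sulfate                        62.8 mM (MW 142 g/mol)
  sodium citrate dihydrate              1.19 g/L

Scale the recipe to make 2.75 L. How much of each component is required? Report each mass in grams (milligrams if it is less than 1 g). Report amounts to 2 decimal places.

pyridoxine hydrochloride 16.80 mg; L-arginine hydrochloride 2.43 g; raffinose 7.15 g; L-cysteine hydrochloride monohydrate 1.77 g; copper sulfate pentahydrate 29.94 mg; sodium sulfate 24.52 g; sodium citrate dihydrate 3.27 g

Scale factor relative to 1 L: 2.75.
pyridoxine hydrochloride: 6.11 mg/L × 2.75 L = 16.80 mg
L-arginine hydrochloride: 4.2 mmol/L × 210.66 g/mol × 2.75 L ÷ 1000 = 2.43 g
raffinose: 2.6 g/L × 2.75 L = 7.15 g
L-cysteine hydrochloride monohydrate: 3.66 mmol/L × 175.6 g/mol × 2.75 L ÷ 1000 = 1.77 g
copper sulfate pentahydrate: 43.6 µmol/L × 249.69 g/mol × 2.75 L ÷ 1000 = 29.94 mg
sodium sulfate: 62.8 mmol/L × 142 g/mol × 2.75 L ÷ 1000 = 24.52 g
sodium citrate dihydrate: 1.19 g/L × 2.75 L = 3.27 g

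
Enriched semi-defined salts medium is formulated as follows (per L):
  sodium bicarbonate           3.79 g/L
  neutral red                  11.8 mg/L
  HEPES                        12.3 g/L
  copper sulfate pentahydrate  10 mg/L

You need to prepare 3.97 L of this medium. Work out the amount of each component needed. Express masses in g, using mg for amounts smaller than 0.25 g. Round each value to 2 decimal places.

Scale factor relative to 1 L: 3.97.
sodium bicarbonate: 3.79 g/L × 3.97 L = 15.05 g
neutral red: 11.8 mg/L × 3.97 L = 46.85 mg
HEPES: 12.3 g/L × 3.97 L = 48.83 g
copper sulfate pentahydrate: 10 mg/L × 3.97 L = 39.70 mg

sodium bicarbonate 15.05 g; neutral red 46.85 mg; HEPES 48.83 g; copper sulfate pentahydrate 39.70 mg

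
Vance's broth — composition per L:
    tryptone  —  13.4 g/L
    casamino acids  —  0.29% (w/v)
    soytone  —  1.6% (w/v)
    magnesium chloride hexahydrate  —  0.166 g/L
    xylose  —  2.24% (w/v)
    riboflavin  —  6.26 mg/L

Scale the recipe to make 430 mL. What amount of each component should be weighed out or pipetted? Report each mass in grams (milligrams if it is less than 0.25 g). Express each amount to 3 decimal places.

Working volume: 430 mL = 0.43 L.
tryptone: 13.4 g/L × 0.43 L = 5.762 g
casamino acids: 0.29 g per 100 mL × 430 mL ÷ 100 = 1.247 g
soytone: 1.6 g per 100 mL × 430 mL ÷ 100 = 6.880 g
magnesium chloride hexahydrate: 0.166 g/L × 0.43 L = 0.07138 g = 71.380 mg
xylose: 2.24 g per 100 mL × 430 mL ÷ 100 = 9.632 g
riboflavin: 6.26 mg/L × 0.43 L = 2.692 mg

tryptone 5.762 g; casamino acids 1.247 g; soytone 6.880 g; magnesium chloride hexahydrate 71.380 mg; xylose 9.632 g; riboflavin 2.692 mg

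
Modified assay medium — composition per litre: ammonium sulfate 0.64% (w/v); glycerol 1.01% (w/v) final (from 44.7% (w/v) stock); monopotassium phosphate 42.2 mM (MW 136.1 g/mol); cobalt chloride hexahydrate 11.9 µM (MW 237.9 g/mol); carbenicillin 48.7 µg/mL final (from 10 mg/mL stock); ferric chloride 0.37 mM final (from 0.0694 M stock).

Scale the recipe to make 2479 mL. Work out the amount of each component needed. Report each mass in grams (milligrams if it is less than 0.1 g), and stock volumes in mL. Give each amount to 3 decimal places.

Target volume = 2479 mL = 2.479 L.
ammonium sulfate: 0.64 g per 100 mL × 2479 mL ÷ 100 = 15.866 g
glycerol: C1V1 = C2V2 → 1.01% ÷ 44.7% × 2479 mL = 56.013 mL
monopotassium phosphate: 42.2 mmol/L × 136.1 g/mol × 2.479 L ÷ 1000 = 14.238 g
cobalt chloride hexahydrate: 11.9 µmol/L × 237.9 g/mol × 2.479 L ÷ 1000 = 7.018 mg
carbenicillin: V = C2·V2/C1 = 48.7 µg/mL × 2479 mL ÷ 10000 µg/mL = 12.073 mL
ferric chloride: V = C2·V2/C1 = 0.37 mM × 2479 mL ÷ 69.4 mM = 13.217 mL

ammonium sulfate 15.866 g; glycerol 56.013 mL; monopotassium phosphate 14.238 g; cobalt chloride hexahydrate 7.018 mg; carbenicillin 12.073 mL; ferric chloride 13.217 mL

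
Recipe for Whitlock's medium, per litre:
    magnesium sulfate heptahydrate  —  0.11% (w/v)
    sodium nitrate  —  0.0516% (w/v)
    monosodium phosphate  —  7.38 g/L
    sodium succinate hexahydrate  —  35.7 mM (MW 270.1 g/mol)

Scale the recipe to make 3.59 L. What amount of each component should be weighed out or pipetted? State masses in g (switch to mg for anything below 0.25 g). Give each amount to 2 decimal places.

magnesium sulfate heptahydrate 3.95 g; sodium nitrate 1.85 g; monosodium phosphate 26.49 g; sodium succinate hexahydrate 34.62 g

Working volume: 3.59 L.
magnesium sulfate heptahydrate: 0.11 g per 100 mL × 3590 mL ÷ 100 = 3.95 g
sodium nitrate: 0.0516 g per 100 mL × 3590 mL ÷ 100 = 1.85 g
monosodium phosphate: 7.38 g/L × 3.59 L = 26.49 g
sodium succinate hexahydrate: 35.7 mmol/L × 270.1 g/mol × 3.59 L ÷ 1000 = 34.62 g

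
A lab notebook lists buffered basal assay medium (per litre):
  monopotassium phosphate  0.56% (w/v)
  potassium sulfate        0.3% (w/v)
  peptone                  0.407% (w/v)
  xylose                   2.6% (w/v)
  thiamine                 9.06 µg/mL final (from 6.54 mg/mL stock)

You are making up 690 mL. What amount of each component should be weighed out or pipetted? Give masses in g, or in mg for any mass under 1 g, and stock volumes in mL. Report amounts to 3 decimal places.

monopotassium phosphate 3.864 g; potassium sulfate 2.070 g; peptone 2.808 g; xylose 17.940 g; thiamine 0.956 mL

Target volume = 690 mL = 0.69 L.
monopotassium phosphate: 0.56% w/v = 5.6 g/L → 5.6 × 0.69 L = 3.864 g
potassium sulfate: 0.3 g per 100 mL × 690 mL ÷ 100 = 2.070 g
peptone: 0.407 g per 100 mL × 690 mL ÷ 100 = 2.808 g
xylose: 2.6 g per 100 mL × 690 mL ÷ 100 = 17.940 g
thiamine: V = C2·V2/C1 = 9.06 µg/mL × 690 mL ÷ 6540 µg/mL = 0.956 mL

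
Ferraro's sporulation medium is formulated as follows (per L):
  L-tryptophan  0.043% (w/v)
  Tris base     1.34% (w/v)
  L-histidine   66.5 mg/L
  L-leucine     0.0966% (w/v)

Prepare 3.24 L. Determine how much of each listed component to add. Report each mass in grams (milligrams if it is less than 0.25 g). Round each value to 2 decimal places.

L-tryptophan 1.39 g; Tris base 43.42 g; L-histidine 215.46 mg; L-leucine 3.13 g

Scale factor relative to 1 L: 3.24.
L-tryptophan: 0.043% w/v = 0.43 g/L → 0.43 × 3.24 L = 1.39 g
Tris base: 1.34 g per 100 mL × 3240 mL ÷ 100 = 43.42 g
L-histidine: 66.5 mg/L × 3.24 L = 215.46 mg
L-leucine: 0.0966% w/v = 0.966 g/L → 0.966 × 3.24 L = 3.13 g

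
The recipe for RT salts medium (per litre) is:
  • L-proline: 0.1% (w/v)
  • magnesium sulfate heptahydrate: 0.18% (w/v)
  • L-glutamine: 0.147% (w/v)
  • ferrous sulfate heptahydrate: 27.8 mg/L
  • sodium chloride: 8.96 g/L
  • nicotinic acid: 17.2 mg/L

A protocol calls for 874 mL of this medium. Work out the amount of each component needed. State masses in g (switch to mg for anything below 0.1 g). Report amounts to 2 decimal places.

L-proline 0.87 g; magnesium sulfate heptahydrate 1.57 g; L-glutamine 1.28 g; ferrous sulfate heptahydrate 24.30 mg; sodium chloride 7.83 g; nicotinic acid 15.03 mg

Working volume: 874 mL = 0.874 L.
L-proline: 0.1 g per 100 mL × 874 mL ÷ 100 = 0.87 g
magnesium sulfate heptahydrate: 0.18% w/v = 1.8 g/L → 1.8 × 0.874 L = 1.57 g
L-glutamine: 0.147% w/v = 1.47 g/L → 1.47 × 0.874 L = 1.28 g
ferrous sulfate heptahydrate: 27.8 mg/L × 0.874 L = 24.30 mg
sodium chloride: 8.96 g/L × 0.874 L = 7.83 g
nicotinic acid: 17.2 mg/L × 0.874 L = 15.03 mg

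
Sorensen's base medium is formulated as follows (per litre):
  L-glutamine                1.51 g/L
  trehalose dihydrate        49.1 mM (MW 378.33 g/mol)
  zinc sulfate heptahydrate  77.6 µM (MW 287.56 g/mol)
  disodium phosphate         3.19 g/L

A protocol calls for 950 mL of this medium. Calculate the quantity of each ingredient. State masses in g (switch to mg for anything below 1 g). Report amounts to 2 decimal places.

Scale factor relative to 1 L: 0.95.
L-glutamine: 1.51 g/L × 0.95 L = 1.43 g
trehalose dihydrate: 49.1 mmol/L × 378.33 g/mol × 0.95 L ÷ 1000 = 17.65 g
zinc sulfate heptahydrate: 77.6 µmol/L × 287.56 g/mol × 0.95 L ÷ 1000 = 21.20 mg
disodium phosphate: 3.19 g/L × 0.95 L = 3.03 g

L-glutamine 1.43 g; trehalose dihydrate 17.65 g; zinc sulfate heptahydrate 21.20 mg; disodium phosphate 3.03 g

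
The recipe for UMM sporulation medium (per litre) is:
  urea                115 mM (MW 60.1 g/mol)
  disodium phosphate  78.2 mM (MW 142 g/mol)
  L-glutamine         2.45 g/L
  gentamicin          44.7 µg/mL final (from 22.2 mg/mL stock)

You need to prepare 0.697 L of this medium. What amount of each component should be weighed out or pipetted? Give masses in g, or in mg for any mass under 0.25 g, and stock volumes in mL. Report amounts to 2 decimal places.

Working volume: 0.697 L.
urea: 115 mmol/L × 60.1 g/mol × 0.697 L ÷ 1000 = 4.82 g
disodium phosphate: 78.2 mmol/L × 142 g/mol × 0.697 L ÷ 1000 = 7.74 g
L-glutamine: 2.45 g/L × 0.697 L = 1.71 g
gentamicin: dilute stock: 44.7 µg/mL × 697 mL ÷ 22200 µg/mL = 1.40 mL

urea 4.82 g; disodium phosphate 7.74 g; L-glutamine 1.71 g; gentamicin 1.40 mL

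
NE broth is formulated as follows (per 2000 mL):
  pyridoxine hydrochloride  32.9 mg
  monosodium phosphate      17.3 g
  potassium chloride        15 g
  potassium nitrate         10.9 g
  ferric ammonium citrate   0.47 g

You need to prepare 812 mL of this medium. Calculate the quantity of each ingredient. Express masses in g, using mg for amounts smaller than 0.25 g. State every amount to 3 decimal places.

Scale factor = 812 mL / 2000 mL = 0.406.
pyridoxine hydrochloride: 32.9 mg × (812 mL / 2000 mL) = 13.357 mg
monosodium phosphate: 17.3 g × (812 mL / 2000 mL) = 7.024 g
potassium chloride: 15 g × (812 mL / 2000 mL) = 6.090 g
potassium nitrate: 10.9 g × (812 mL / 2000 mL) = 4.425 g
ferric ammonium citrate: 0.47 g × (812 mL / 2000 mL) = 0.19082 g = 190.820 mg

pyridoxine hydrochloride 13.357 mg; monosodium phosphate 7.024 g; potassium chloride 6.090 g; potassium nitrate 4.425 g; ferric ammonium citrate 190.820 mg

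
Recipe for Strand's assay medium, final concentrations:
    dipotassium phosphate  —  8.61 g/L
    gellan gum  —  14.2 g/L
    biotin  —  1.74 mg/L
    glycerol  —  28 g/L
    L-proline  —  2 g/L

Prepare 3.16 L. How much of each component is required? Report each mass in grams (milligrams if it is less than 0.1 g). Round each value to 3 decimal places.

Working volume: 3.16 L.
dipotassium phosphate: 8.61 g/L × 3.16 L = 27.208 g
gellan gum: 14.2 g/L × 3.16 L = 44.872 g
biotin: 1.74 mg/L × 3.16 L = 5.498 mg
glycerol: 28 g/L × 3.16 L = 88.480 g
L-proline: 2 g/L × 3.16 L = 6.320 g

dipotassium phosphate 27.208 g; gellan gum 44.872 g; biotin 5.498 mg; glycerol 88.480 g; L-proline 6.320 g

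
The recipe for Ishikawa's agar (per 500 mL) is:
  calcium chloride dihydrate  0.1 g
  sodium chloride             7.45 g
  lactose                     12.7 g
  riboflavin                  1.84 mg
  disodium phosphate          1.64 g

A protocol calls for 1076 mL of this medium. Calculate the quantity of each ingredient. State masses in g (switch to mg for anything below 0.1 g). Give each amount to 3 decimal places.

Ratio of target to recipe volume: 1076 / 500 = 2.152.
calcium chloride dihydrate: 0.1 g × (1076 mL / 500 mL) = 0.215 g
sodium chloride: 7.45 g × (1076 mL / 500 mL) = 16.032 g
lactose: 12.7 g × (1076 mL / 500 mL) = 27.330 g
riboflavin: 1.84 mg × (1076 mL / 500 mL) = 3.960 mg
disodium phosphate: 1.64 g × (1076 mL / 500 mL) = 3.529 g

calcium chloride dihydrate 0.215 g; sodium chloride 16.032 g; lactose 27.330 g; riboflavin 3.960 mg; disodium phosphate 3.529 g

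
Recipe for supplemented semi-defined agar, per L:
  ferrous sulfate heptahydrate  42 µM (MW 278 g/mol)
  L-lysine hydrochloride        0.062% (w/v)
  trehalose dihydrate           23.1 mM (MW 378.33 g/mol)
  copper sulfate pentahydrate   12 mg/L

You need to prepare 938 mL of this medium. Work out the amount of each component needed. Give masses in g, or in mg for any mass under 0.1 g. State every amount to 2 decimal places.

Scale factor relative to 1 L: 0.938.
ferrous sulfate heptahydrate: 42 µmol/L × 278 g/mol × 0.938 L ÷ 1000 = 10.95 mg
L-lysine hydrochloride: 0.062 g per 100 mL × 938 mL ÷ 100 = 0.58 g
trehalose dihydrate: 23.1 mmol/L × 378.33 g/mol × 0.938 L ÷ 1000 = 8.20 g
copper sulfate pentahydrate: 12 mg/L × 0.938 L = 11.26 mg

ferrous sulfate heptahydrate 10.95 mg; L-lysine hydrochloride 0.58 g; trehalose dihydrate 8.20 g; copper sulfate pentahydrate 11.26 mg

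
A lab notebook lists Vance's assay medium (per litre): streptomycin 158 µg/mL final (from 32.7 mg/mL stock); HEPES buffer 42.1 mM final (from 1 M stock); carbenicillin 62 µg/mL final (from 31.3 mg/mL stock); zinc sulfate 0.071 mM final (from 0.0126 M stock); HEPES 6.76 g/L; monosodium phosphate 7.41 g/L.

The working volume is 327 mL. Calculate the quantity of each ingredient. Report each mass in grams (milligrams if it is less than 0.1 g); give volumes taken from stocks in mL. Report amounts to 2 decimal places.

Scale factor relative to 1 L: 0.327.
streptomycin: dilute stock: 158 µg/mL × 327 mL ÷ 32700 µg/mL = 1.58 mL
HEPES buffer: dilute stock: 42.1 mM × 327 mL ÷ 1000 mM = 13.77 mL
carbenicillin: C1V1 = C2V2 → 62 µg/mL × 327 mL ÷ 31300 µg/mL = 0.65 mL
zinc sulfate: V = C2·V2/C1 = 0.071 mM × 327 mL ÷ 12.6 mM = 1.84 mL
HEPES: 6.76 g/L × 0.327 L = 2.21 g
monosodium phosphate: 7.41 g/L × 0.327 L = 2.42 g

streptomycin 1.58 mL; HEPES buffer 13.77 mL; carbenicillin 0.65 mL; zinc sulfate 1.84 mL; HEPES 2.21 g; monosodium phosphate 2.42 g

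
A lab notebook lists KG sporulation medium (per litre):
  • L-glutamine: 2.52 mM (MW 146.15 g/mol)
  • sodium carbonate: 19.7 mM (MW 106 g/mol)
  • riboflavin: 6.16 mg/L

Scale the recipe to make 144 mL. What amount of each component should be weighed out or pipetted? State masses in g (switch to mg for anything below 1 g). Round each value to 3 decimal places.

L-glutamine 53.035 mg; sodium carbonate 300.701 mg; riboflavin 0.887 mg

Target volume = 144 mL = 0.144 L.
L-glutamine: 2.52 mmol/L × 146.15 mg/mmol × 0.144 L = 53.035 mg
sodium carbonate: 19.7 mmol/L × 106 mg/mmol × 0.144 L = 300.701 mg
riboflavin: 6.16 mg/L × 0.144 L = 0.887 mg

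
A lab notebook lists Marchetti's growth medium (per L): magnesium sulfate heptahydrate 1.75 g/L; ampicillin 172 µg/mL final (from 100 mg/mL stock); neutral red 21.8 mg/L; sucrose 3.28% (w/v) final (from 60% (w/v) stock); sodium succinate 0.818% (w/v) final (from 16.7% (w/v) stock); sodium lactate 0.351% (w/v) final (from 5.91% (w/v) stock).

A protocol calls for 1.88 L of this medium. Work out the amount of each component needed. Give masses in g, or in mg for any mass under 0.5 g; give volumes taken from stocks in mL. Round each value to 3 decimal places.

Scale factor relative to 1 L: 1.88.
magnesium sulfate heptahydrate: 1.75 g/L × 1.88 L = 3.290 g
ampicillin: C1V1 = C2V2 → 172 µg/mL × 1880 mL ÷ 100000 µg/mL = 3.234 mL
neutral red: 21.8 mg/L × 1.88 L = 40.984 mg
sucrose: dilute stock: 3.28% ÷ 60% × 1880 mL = 102.773 mL
sodium succinate: dilute stock: 0.818% ÷ 16.7% × 1880 mL = 92.086 mL
sodium lactate: C1V1 = C2V2 → 0.351% ÷ 5.91% × 1880 mL = 111.655 mL

magnesium sulfate heptahydrate 3.290 g; ampicillin 3.234 mL; neutral red 40.984 mg; sucrose 102.773 mL; sodium succinate 92.086 mL; sodium lactate 111.655 mL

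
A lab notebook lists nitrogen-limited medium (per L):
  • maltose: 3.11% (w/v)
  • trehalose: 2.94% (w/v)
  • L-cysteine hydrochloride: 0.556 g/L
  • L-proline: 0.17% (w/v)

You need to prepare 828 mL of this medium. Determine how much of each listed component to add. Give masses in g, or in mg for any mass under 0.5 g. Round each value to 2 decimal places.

Scale factor relative to 1 L: 0.828.
maltose: 3.11% w/v = 31.1 g/L → 31.1 × 0.828 L = 25.75 g
trehalose: 2.94 g per 100 mL × 828 mL ÷ 100 = 24.34 g
L-cysteine hydrochloride: 0.556 g/L × 0.828 L = 0.460368 g = 460.37 mg
L-proline: 0.17 g per 100 mL × 828 mL ÷ 100 = 1.41 g

maltose 25.75 g; trehalose 24.34 g; L-cysteine hydrochloride 460.37 mg; L-proline 1.41 g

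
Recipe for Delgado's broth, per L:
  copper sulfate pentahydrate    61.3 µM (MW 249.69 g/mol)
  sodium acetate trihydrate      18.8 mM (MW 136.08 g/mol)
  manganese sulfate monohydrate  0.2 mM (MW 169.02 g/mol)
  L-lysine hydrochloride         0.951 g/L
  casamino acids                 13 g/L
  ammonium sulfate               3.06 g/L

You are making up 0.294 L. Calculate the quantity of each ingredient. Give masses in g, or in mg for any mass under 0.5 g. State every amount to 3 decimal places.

Working volume: 0.294 L.
copper sulfate pentahydrate: 61.3 µmol/L × 249.69 g/mol × 0.294 L ÷ 1000 = 4.500 mg
sodium acetate trihydrate: 18.8 mmol/L × 136.08 g/mol × 0.294 L ÷ 1000 = 0.752 g
manganese sulfate monohydrate: 0.2 mmol/L × 169.02 mg/mmol × 0.294 L = 9.938 mg
L-lysine hydrochloride: 0.951 g/L × 0.294 L = 0.279594 g = 279.594 mg
casamino acids: 13 g/L × 0.294 L = 3.822 g
ammonium sulfate: 3.06 g/L × 0.294 L = 0.900 g

copper sulfate pentahydrate 4.500 mg; sodium acetate trihydrate 0.752 g; manganese sulfate monohydrate 9.938 mg; L-lysine hydrochloride 279.594 mg; casamino acids 3.822 g; ammonium sulfate 0.900 g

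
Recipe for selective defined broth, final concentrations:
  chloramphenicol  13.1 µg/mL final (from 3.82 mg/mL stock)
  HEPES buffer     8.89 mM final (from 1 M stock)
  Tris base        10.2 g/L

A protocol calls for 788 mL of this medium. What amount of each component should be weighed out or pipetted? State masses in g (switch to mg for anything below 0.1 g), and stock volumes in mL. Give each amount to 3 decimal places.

chloramphenicol 2.702 mL; HEPES buffer 7.005 mL; Tris base 8.038 g

Working volume: 788 mL = 0.788 L.
chloramphenicol: C1V1 = C2V2 → 13.1 µg/mL × 788 mL ÷ 3820 µg/mL = 2.702 mL
HEPES buffer: V = C2·V2/C1 = 8.89 mM × 788 mL ÷ 1000 mM = 7.005 mL
Tris base: 10.2 g/L × 0.788 L = 8.038 g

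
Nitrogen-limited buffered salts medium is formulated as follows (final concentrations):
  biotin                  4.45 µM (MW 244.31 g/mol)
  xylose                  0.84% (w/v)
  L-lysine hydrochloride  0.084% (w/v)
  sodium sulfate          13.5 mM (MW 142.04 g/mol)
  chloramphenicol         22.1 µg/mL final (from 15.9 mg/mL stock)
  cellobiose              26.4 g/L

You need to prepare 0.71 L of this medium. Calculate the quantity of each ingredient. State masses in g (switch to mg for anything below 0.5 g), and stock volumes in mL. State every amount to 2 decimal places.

Working volume: 0.71 L.
biotin: 4.45 µmol/L × 244.31 g/mol × 0.71 L ÷ 1000 = 0.77 mg
xylose: 0.84 g per 100 mL × 710 mL ÷ 100 = 5.96 g
L-lysine hydrochloride: 0.084 g per 100 mL × 710 mL ÷ 100 = 0.60 g
sodium sulfate: 13.5 mmol/L × 142.04 g/mol × 0.71 L ÷ 1000 = 1.36 g
chloramphenicol: C1V1 = C2V2 → 22.1 µg/mL × 710 mL ÷ 15900 µg/mL = 0.99 mL
cellobiose: 26.4 g/L × 0.71 L = 18.74 g

biotin 0.77 mg; xylose 5.96 g; L-lysine hydrochloride 0.60 g; sodium sulfate 1.36 g; chloramphenicol 0.99 mL; cellobiose 18.74 g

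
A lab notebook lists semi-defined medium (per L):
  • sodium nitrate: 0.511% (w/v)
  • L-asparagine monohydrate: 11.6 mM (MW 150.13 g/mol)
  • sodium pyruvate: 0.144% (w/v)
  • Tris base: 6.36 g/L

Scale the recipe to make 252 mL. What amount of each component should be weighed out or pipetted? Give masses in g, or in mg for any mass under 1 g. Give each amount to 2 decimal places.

Scale factor relative to 1 L: 0.252.
sodium nitrate: 0.511% w/v = 5.11 g/L → 5.11 × 0.252 L = 1.29 g
L-asparagine monohydrate: 11.6 mmol/L × 150.13 mg/mmol × 0.252 L = 438.86 mg
sodium pyruvate: 0.144% w/v = 1.44 g/L → 1.44 × 0.252 L = 0.36288 g = 362.88 mg
Tris base: 6.36 g/L × 0.252 L = 1.60 g

sodium nitrate 1.29 g; L-asparagine monohydrate 438.86 mg; sodium pyruvate 362.88 mg; Tris base 1.60 g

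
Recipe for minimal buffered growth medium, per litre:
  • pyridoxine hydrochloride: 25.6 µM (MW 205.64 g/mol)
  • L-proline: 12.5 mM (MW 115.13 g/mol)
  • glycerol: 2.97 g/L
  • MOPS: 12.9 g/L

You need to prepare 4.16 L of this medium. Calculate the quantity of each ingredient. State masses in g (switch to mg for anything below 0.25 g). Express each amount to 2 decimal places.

Working volume: 4.16 L.
pyridoxine hydrochloride: 25.6 µmol/L × 205.64 g/mol × 4.16 L ÷ 1000 = 21.90 mg
L-proline: 12.5 mmol/L × 115.13 g/mol × 4.16 L ÷ 1000 = 5.99 g
glycerol: 2.97 g/L × 4.16 L = 12.36 g
MOPS: 12.9 g/L × 4.16 L = 53.66 g

pyridoxine hydrochloride 21.90 mg; L-proline 5.99 g; glycerol 12.36 g; MOPS 53.66 g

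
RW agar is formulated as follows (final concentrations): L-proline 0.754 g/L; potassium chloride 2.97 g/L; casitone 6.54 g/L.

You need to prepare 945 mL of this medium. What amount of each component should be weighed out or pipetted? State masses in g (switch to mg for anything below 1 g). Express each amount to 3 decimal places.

L-proline 712.530 mg; potassium chloride 2.807 g; casitone 6.180 g

Target volume = 945 mL = 0.945 L.
L-proline: 0.754 g/L × 0.945 L = 0.71253 g = 712.530 mg
potassium chloride: 2.97 g/L × 0.945 L = 2.807 g
casitone: 6.54 g/L × 0.945 L = 6.180 g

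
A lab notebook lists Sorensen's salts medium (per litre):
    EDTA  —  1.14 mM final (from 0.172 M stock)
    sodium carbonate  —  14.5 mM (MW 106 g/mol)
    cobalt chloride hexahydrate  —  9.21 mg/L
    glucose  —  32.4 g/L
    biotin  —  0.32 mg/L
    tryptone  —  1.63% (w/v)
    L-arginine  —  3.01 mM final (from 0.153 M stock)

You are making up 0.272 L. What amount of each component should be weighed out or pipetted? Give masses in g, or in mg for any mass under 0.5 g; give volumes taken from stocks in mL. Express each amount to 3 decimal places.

Scale factor relative to 1 L: 0.272.
EDTA: C1V1 = C2V2 → 1.14 mM × 272 mL ÷ 172 mM = 1.803 mL
sodium carbonate: 14.5 mmol/L × 106 mg/mmol × 0.272 L = 418.064 mg
cobalt chloride hexahydrate: 9.21 mg/L × 0.272 L = 2.505 mg
glucose: 32.4 g/L × 0.272 L = 8.813 g
biotin: 0.32 mg/L × 0.272 L = 0.087 mg
tryptone: 1.63 g per 100 mL × 272 mL ÷ 100 = 4.434 g
L-arginine: dilute stock: 3.01 mM × 272 mL ÷ 153 mM = 5.351 mL

EDTA 1.803 mL; sodium carbonate 418.064 mg; cobalt chloride hexahydrate 2.505 mg; glucose 8.813 g; biotin 0.087 mg; tryptone 4.434 g; L-arginine 5.351 mL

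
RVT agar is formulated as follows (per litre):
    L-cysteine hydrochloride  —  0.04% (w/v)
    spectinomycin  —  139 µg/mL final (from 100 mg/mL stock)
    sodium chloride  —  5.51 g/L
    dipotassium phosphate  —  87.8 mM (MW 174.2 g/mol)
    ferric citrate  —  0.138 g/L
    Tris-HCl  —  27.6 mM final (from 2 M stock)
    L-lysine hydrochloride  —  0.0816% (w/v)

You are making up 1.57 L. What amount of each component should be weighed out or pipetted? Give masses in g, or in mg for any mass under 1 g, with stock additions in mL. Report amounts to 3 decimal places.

L-cysteine hydrochloride 628.000 mg; spectinomycin 2.182 mL; sodium chloride 8.651 g; dipotassium phosphate 24.013 g; ferric citrate 216.660 mg; Tris-HCl 21.666 mL; L-lysine hydrochloride 1.281 g

Working volume: 1.57 L.
L-cysteine hydrochloride: 0.04% w/v = 0.4 g/L → 0.4 × 1.57 L = 0.628 g = 628.000 mg
spectinomycin: C1V1 = C2V2 → 139 µg/mL × 1570 mL ÷ 100000 µg/mL = 2.182 mL
sodium chloride: 5.51 g/L × 1.57 L = 8.651 g
dipotassium phosphate: 87.8 mmol/L × 174.2 g/mol × 1.57 L ÷ 1000 = 24.013 g
ferric citrate: 0.138 g/L × 1.57 L = 0.21666 g = 216.660 mg
Tris-HCl: V = C2·V2/C1 = 27.6 mM × 1570 mL ÷ 2000 mM = 21.666 mL
L-lysine hydrochloride: 0.0816 g per 100 mL × 1570 mL ÷ 100 = 1.281 g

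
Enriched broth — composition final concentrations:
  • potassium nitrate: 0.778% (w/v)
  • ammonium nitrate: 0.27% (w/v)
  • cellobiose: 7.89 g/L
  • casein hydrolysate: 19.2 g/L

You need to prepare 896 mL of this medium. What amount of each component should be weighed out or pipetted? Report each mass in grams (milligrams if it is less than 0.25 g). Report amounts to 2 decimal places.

Target volume = 896 mL = 0.896 L.
potassium nitrate: 0.778% w/v = 7.78 g/L → 7.78 × 0.896 L = 6.97 g
ammonium nitrate: 0.27 g per 100 mL × 896 mL ÷ 100 = 2.42 g
cellobiose: 7.89 g/L × 0.896 L = 7.07 g
casein hydrolysate: 19.2 g/L × 0.896 L = 17.20 g

potassium nitrate 6.97 g; ammonium nitrate 2.42 g; cellobiose 7.07 g; casein hydrolysate 17.20 g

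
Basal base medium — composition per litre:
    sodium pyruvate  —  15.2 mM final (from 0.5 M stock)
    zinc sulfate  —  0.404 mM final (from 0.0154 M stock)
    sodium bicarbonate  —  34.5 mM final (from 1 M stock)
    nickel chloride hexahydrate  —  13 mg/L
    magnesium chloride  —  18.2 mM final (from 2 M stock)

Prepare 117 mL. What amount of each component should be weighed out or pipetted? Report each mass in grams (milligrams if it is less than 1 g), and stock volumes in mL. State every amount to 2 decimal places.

sodium pyruvate 3.56 mL; zinc sulfate 3.07 mL; sodium bicarbonate 4.04 mL; nickel chloride hexahydrate 1.52 mg; magnesium chloride 1.06 mL

Working volume: 117 mL = 0.117 L.
sodium pyruvate: dilute stock: 15.2 mM × 117 mL ÷ 500 mM = 3.56 mL
zinc sulfate: V = C2·V2/C1 = 0.404 mM × 117 mL ÷ 15.4 mM = 3.07 mL
sodium bicarbonate: dilute stock: 34.5 mM × 117 mL ÷ 1000 mM = 4.04 mL
nickel chloride hexahydrate: 13 mg/L × 0.117 L = 1.52 mg
magnesium chloride: dilute stock: 18.2 mM × 117 mL ÷ 2000 mM = 1.06 mL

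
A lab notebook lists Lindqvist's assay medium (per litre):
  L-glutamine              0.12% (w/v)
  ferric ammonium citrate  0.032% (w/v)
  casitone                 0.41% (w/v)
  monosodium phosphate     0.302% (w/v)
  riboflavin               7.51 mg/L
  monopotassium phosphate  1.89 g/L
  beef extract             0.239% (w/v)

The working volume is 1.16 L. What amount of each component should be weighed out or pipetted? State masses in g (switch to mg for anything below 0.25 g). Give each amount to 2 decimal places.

Scale factor relative to 1 L: 1.16.
L-glutamine: 0.12% w/v = 1.2 g/L → 1.2 × 1.16 L = 1.39 g
ferric ammonium citrate: 0.032% w/v = 0.32 g/L → 0.32 × 1.16 L = 0.37 g
casitone: 0.41% w/v = 4.1 g/L → 4.1 × 1.16 L = 4.76 g
monosodium phosphate: 0.302% w/v = 3.02 g/L → 3.02 × 1.16 L = 3.50 g
riboflavin: 7.51 mg/L × 1.16 L = 8.71 mg
monopotassium phosphate: 1.89 g/L × 1.16 L = 2.19 g
beef extract: 0.239% w/v = 2.39 g/L → 2.39 × 1.16 L = 2.77 g

L-glutamine 1.39 g; ferric ammonium citrate 0.37 g; casitone 4.76 g; monosodium phosphate 3.50 g; riboflavin 8.71 mg; monopotassium phosphate 2.19 g; beef extract 2.77 g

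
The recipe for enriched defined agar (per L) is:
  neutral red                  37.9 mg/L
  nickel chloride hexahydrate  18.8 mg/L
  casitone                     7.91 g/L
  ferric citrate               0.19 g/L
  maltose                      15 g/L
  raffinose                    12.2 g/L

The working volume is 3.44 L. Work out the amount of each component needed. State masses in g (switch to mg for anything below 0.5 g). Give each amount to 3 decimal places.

neutral red 130.376 mg; nickel chloride hexahydrate 64.672 mg; casitone 27.210 g; ferric citrate 0.654 g; maltose 51.600 g; raffinose 41.968 g

Working volume: 3.44 L.
neutral red: 37.9 mg/L × 3.44 L = 130.376 mg
nickel chloride hexahydrate: 18.8 mg/L × 3.44 L = 64.672 mg
casitone: 7.91 g/L × 3.44 L = 27.210 g
ferric citrate: 0.19 g/L × 3.44 L = 0.654 g
maltose: 15 g/L × 3.44 L = 51.600 g
raffinose: 12.2 g/L × 3.44 L = 41.968 g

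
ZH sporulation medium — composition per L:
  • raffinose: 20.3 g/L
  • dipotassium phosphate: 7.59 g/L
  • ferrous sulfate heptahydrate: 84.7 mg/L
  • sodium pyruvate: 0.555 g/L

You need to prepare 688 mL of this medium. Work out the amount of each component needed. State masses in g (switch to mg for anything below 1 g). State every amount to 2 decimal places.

Working volume: 688 mL = 0.688 L.
raffinose: 20.3 g/L × 0.688 L = 13.97 g
dipotassium phosphate: 7.59 g/L × 0.688 L = 5.22 g
ferrous sulfate heptahydrate: 84.7 mg/L × 0.688 L = 58.27 mg
sodium pyruvate: 0.555 g/L × 0.688 L = 0.38184 g = 381.84 mg

raffinose 13.97 g; dipotassium phosphate 5.22 g; ferrous sulfate heptahydrate 58.27 mg; sodium pyruvate 381.84 mg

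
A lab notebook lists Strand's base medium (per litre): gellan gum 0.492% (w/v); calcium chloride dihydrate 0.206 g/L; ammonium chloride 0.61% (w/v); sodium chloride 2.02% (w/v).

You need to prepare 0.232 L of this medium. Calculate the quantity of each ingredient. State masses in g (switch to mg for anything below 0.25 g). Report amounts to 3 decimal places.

Scale factor relative to 1 L: 0.232.
gellan gum: 0.492% w/v = 4.92 g/L → 4.92 × 0.232 L = 1.141 g
calcium chloride dihydrate: 0.206 g/L × 0.232 L = 0.047792 g = 47.792 mg
ammonium chloride: 0.61 g per 100 mL × 232 mL ÷ 100 = 1.415 g
sodium chloride: 2.02 g per 100 mL × 232 mL ÷ 100 = 4.686 g

gellan gum 1.141 g; calcium chloride dihydrate 47.792 mg; ammonium chloride 1.415 g; sodium chloride 4.686 g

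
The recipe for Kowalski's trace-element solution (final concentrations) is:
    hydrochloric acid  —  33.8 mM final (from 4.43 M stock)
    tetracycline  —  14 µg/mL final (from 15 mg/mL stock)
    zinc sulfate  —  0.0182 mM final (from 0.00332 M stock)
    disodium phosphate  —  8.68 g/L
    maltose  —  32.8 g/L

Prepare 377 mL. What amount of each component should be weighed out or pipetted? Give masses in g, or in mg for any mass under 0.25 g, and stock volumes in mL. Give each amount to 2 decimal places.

hydrochloric acid 2.88 mL; tetracycline 0.35 mL; zinc sulfate 2.07 mL; disodium phosphate 3.27 g; maltose 12.37 g

Scale factor relative to 1 L: 0.377.
hydrochloric acid: C1V1 = C2V2 → 33.8 mM × 377 mL ÷ 4430 mM = 2.88 mL
tetracycline: dilute stock: 14 µg/mL × 377 mL ÷ 15000 µg/mL = 0.35 mL
zinc sulfate: dilute stock: 0.0182 mM × 377 mL ÷ 3.32 mM = 2.07 mL
disodium phosphate: 8.68 g/L × 0.377 L = 3.27 g
maltose: 32.8 g/L × 0.377 L = 12.37 g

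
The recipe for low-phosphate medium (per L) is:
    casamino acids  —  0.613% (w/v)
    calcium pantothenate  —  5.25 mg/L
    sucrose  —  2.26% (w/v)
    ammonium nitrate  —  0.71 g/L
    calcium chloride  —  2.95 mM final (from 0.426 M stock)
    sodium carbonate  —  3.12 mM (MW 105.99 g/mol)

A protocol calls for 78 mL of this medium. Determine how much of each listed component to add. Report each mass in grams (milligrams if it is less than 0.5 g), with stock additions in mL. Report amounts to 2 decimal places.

Scale factor relative to 1 L: 0.078.
casamino acids: 0.613 g per 100 mL × 78 mL ÷ 100 = 0.47814 g = 478.14 mg
calcium pantothenate: 5.25 mg/L × 0.078 L = 0.41 mg
sucrose: 2.26 g per 100 mL × 78 mL ÷ 100 = 1.76 g
ammonium nitrate: 0.71 g/L × 0.078 L = 0.05538 g = 55.38 mg
calcium chloride: C1V1 = C2V2 → 2.95 mM × 78 mL ÷ 426 mM = 0.54 mL
sodium carbonate: 3.12 mmol/L × 105.99 mg/mmol × 0.078 L = 25.79 mg

casamino acids 478.14 mg; calcium pantothenate 0.41 mg; sucrose 1.76 g; ammonium nitrate 55.38 mg; calcium chloride 0.54 mL; sodium carbonate 25.79 mg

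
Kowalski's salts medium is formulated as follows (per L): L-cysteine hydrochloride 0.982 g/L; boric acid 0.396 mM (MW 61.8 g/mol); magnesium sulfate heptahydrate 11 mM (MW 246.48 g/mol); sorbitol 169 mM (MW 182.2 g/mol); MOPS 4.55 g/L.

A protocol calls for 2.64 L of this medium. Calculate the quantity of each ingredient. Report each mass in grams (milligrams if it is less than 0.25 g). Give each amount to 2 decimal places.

Working volume: 2.64 L.
L-cysteine hydrochloride: 0.982 g/L × 2.64 L = 2.59 g
boric acid: 0.396 mmol/L × 61.8 mg/mmol × 2.64 L = 64.61 mg
magnesium sulfate heptahydrate: 11 mmol/L × 246.48 g/mol × 2.64 L ÷ 1000 = 7.16 g
sorbitol: 169 mmol/L × 182.2 g/mol × 2.64 L ÷ 1000 = 81.29 g
MOPS: 4.55 g/L × 2.64 L = 12.01 g

L-cysteine hydrochloride 2.59 g; boric acid 64.61 mg; magnesium sulfate heptahydrate 7.16 g; sorbitol 81.29 g; MOPS 12.01 g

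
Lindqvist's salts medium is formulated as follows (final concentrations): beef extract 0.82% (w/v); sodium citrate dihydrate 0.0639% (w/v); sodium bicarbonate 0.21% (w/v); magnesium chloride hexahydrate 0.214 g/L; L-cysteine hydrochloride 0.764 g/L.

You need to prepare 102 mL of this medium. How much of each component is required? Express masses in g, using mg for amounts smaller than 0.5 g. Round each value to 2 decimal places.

Target volume = 102 mL = 0.102 L.
beef extract: 0.82 g per 100 mL × 102 mL ÷ 100 = 0.84 g
sodium citrate dihydrate: 0.0639 g per 100 mL × 102 mL ÷ 100 = 0.065178 g = 65.18 mg
sodium bicarbonate: 0.21 g per 100 mL × 102 mL ÷ 100 = 0.2142 g = 214.20 mg
magnesium chloride hexahydrate: 0.214 g/L × 0.102 L = 0.021828 g = 21.83 mg
L-cysteine hydrochloride: 0.764 g/L × 0.102 L = 0.077928 g = 77.93 mg

beef extract 0.84 g; sodium citrate dihydrate 65.18 mg; sodium bicarbonate 214.20 mg; magnesium chloride hexahydrate 21.83 mg; L-cysteine hydrochloride 77.93 mg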